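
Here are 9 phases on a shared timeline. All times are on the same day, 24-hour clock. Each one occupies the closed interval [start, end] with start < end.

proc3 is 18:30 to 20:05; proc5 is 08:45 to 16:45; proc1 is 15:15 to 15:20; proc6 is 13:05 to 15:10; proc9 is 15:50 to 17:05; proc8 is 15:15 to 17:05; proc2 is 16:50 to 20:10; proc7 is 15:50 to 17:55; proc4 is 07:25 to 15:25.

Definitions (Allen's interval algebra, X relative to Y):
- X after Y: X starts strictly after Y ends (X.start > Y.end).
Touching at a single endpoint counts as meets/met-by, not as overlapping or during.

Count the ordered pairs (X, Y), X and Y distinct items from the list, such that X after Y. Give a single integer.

19

Checking all 72 ordered pairs for relation 'after'; matching pairs in alphabetical order:
(proc1, proc6): proc1 after proc6 ✓
(proc2, proc1): proc2 after proc1 ✓
(proc2, proc4): proc2 after proc4 ✓
(proc2, proc5): proc2 after proc5 ✓
(proc2, proc6): proc2 after proc6 ✓
(proc3, proc1): proc3 after proc1 ✓
(proc3, proc4): proc3 after proc4 ✓
(proc3, proc5): proc3 after proc5 ✓
(proc3, proc6): proc3 after proc6 ✓
(proc3, proc7): proc3 after proc7 ✓
(proc3, proc8): proc3 after proc8 ✓
(proc3, proc9): proc3 after proc9 ✓
(proc7, proc1): proc7 after proc1 ✓
(proc7, proc4): proc7 after proc4 ✓
(proc7, proc6): proc7 after proc6 ✓
(proc8, proc6): proc8 after proc6 ✓
(proc9, proc1): proc9 after proc1 ✓
(proc9, proc4): proc9 after proc4 ✓
(proc9, proc6): proc9 after proc6 ✓
Count: 19.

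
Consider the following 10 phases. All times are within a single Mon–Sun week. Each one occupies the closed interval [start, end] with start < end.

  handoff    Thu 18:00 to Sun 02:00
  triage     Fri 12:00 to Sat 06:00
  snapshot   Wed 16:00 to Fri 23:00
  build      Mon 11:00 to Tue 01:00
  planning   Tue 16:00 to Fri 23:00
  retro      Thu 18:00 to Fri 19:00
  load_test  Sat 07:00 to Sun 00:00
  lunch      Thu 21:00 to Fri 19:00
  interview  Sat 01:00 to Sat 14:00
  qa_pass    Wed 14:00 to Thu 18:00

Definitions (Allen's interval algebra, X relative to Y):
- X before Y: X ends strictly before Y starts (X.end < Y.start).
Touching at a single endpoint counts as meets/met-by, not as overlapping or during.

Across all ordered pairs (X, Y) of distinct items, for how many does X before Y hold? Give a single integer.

22

Checking all 90 ordered pairs for relation 'before'; matching pairs in alphabetical order:
(build, handoff): build before handoff ✓
(build, interview): build before interview ✓
(build, load_test): build before load_test ✓
(build, lunch): build before lunch ✓
(build, planning): build before planning ✓
(build, qa_pass): build before qa_pass ✓
(build, retro): build before retro ✓
(build, snapshot): build before snapshot ✓
(build, triage): build before triage ✓
(lunch, interview): lunch before interview ✓
(lunch, load_test): lunch before load_test ✓
(planning, interview): planning before interview ✓
(planning, load_test): planning before load_test ✓
(qa_pass, interview): qa_pass before interview ✓
(qa_pass, load_test): qa_pass before load_test ✓
(qa_pass, lunch): qa_pass before lunch ✓
(qa_pass, triage): qa_pass before triage ✓
(retro, interview): retro before interview ✓
(retro, load_test): retro before load_test ✓
(snapshot, interview): snapshot before interview ✓
(snapshot, load_test): snapshot before load_test ✓
(triage, load_test): triage before load_test ✓
Count: 22.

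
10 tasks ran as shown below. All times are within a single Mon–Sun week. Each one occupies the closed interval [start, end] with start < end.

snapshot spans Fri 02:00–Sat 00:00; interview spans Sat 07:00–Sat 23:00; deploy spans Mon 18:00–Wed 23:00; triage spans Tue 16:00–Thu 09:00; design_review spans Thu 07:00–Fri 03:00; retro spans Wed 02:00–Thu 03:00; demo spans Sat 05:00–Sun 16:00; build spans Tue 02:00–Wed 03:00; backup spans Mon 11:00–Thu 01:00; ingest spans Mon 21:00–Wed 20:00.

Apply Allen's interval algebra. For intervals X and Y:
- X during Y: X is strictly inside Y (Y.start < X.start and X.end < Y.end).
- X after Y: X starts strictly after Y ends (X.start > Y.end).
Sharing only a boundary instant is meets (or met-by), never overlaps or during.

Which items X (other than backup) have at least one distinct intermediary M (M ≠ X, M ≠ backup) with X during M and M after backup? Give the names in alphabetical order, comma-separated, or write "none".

interview

Target backup = [Mon 11:00, Thu 01:00].
Intermediaries M with M after backup: demo, design_review, interview, snapshot.
Via demo — items with X during demo: interview.
Via design_review — items with X during design_review: none.
Via interview — items with X during interview: none.
Via snapshot — items with X during snapshot: none.
Union: interview.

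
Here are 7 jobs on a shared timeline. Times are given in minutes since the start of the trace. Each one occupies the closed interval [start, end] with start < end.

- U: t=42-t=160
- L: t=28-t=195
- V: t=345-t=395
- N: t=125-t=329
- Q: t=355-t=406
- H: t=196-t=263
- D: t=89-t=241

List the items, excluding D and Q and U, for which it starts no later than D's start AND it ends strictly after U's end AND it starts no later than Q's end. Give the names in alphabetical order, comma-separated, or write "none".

Conditions: its start is no later than D's start (X.start <= t=89) AND its end is strictly after U's end (X.end > t=160) AND its start is no later than Q's end (X.start <= t=406).
H: start t=196 <= t=89? ✗; end t=263 > t=160? ✓; start t=196 <= t=406? ✓ → no.
L: start t=28 <= t=89? ✓; end t=195 > t=160? ✓; start t=28 <= t=406? ✓ → yes.
N: start t=125 <= t=89? ✗; end t=329 > t=160? ✓; start t=125 <= t=406? ✓ → no.
V: start t=345 <= t=89? ✗; end t=395 > t=160? ✓; start t=345 <= t=406? ✓ → no.
Result: L.

L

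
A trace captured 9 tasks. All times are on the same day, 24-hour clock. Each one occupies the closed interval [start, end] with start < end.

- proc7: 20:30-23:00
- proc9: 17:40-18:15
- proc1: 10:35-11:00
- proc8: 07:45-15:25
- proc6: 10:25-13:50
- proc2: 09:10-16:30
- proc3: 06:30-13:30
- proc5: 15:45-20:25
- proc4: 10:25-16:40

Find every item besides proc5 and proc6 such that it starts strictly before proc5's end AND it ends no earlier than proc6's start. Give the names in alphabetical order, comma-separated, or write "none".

Conditions: its start is strictly before proc5's end (X.start < 20:25) AND its end is no earlier than proc6's start (X.end >= 10:25).
proc1: start 10:35 < 20:25? ✓; end 11:00 >= 10:25? ✓ → yes.
proc2: start 09:10 < 20:25? ✓; end 16:30 >= 10:25? ✓ → yes.
proc3: start 06:30 < 20:25? ✓; end 13:30 >= 10:25? ✓ → yes.
proc4: start 10:25 < 20:25? ✓; end 16:40 >= 10:25? ✓ → yes.
proc7: start 20:30 < 20:25? ✗; end 23:00 >= 10:25? ✓ → no.
proc8: start 07:45 < 20:25? ✓; end 15:25 >= 10:25? ✓ → yes.
proc9: start 17:40 < 20:25? ✓; end 18:15 >= 10:25? ✓ → yes.
Result: proc1, proc2, proc3, proc4, proc8, proc9.

proc1, proc2, proc3, proc4, proc8, proc9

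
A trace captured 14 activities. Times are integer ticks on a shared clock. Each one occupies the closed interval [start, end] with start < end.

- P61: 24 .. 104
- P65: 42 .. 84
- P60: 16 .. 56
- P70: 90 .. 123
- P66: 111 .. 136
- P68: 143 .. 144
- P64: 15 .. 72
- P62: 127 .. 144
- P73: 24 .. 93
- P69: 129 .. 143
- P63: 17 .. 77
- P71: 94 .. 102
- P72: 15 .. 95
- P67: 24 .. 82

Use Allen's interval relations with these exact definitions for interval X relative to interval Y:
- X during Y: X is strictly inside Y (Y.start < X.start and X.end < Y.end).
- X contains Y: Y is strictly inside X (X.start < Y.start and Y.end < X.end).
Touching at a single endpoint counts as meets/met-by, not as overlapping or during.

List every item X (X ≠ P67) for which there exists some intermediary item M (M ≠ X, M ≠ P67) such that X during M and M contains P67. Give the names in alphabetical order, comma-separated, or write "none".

P60, P63, P65, P73

Target P67 = [24, 82].
Intermediaries M with M contains P67: P72.
Via P72 — items with X during P72: P60, P63, P65, P73.
Union: P60, P63, P65, P73.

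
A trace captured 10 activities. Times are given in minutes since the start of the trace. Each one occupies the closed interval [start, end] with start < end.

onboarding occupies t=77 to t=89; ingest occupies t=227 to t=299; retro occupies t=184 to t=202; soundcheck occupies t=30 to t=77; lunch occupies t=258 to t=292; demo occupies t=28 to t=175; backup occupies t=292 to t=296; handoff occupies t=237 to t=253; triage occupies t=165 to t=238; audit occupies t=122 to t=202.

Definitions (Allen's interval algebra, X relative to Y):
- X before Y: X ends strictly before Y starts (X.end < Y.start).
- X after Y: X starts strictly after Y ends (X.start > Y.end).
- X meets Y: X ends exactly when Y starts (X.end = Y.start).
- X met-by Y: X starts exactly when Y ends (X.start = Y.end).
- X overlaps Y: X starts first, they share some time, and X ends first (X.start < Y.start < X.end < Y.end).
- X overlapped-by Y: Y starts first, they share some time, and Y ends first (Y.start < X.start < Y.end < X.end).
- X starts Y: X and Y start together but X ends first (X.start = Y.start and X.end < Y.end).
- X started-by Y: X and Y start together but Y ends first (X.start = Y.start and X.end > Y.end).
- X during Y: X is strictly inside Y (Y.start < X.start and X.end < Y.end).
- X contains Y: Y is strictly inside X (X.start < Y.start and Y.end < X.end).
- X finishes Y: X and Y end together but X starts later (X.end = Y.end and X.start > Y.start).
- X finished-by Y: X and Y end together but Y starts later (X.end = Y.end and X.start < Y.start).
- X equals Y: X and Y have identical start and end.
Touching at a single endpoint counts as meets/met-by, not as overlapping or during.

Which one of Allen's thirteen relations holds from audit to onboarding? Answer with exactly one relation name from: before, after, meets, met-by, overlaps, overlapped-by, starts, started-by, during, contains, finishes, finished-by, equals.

audit = [t=122, t=202]; onboarding = [t=77, t=89].
Compare endpoints: audit.start > onboarding.start, audit.start > onboarding.end, audit.end > onboarding.start, audit.end > onboarding.end.
That pattern is 'after'.

after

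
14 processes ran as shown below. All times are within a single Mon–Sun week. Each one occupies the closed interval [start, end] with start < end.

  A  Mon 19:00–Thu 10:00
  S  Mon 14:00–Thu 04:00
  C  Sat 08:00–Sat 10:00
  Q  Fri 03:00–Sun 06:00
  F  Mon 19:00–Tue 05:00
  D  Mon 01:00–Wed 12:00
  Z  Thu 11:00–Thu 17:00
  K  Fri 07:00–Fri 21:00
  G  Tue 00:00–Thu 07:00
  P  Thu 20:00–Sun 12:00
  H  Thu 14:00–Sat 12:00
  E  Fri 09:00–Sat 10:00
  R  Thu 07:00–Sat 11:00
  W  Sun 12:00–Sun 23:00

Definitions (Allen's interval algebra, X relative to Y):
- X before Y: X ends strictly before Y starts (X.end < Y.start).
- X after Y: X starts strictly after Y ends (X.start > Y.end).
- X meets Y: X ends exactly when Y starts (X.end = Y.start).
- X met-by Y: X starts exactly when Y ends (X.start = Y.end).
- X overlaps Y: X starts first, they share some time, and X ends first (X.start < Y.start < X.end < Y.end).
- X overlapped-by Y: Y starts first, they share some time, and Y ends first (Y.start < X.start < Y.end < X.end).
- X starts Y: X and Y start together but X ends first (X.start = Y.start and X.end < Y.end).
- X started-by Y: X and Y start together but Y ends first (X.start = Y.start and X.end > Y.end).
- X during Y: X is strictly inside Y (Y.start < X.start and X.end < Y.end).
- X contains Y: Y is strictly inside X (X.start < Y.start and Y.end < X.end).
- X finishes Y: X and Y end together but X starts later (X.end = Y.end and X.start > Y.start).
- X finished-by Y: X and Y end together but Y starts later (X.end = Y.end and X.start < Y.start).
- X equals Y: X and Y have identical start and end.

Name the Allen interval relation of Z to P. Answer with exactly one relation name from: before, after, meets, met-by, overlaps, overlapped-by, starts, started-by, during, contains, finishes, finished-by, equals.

Z = [Thu 11:00, Thu 17:00]; P = [Thu 20:00, Sun 12:00].
Compare endpoints: Z.start < P.start, Z.start < P.end, Z.end < P.start, Z.end < P.end.
That pattern is 'before'.

before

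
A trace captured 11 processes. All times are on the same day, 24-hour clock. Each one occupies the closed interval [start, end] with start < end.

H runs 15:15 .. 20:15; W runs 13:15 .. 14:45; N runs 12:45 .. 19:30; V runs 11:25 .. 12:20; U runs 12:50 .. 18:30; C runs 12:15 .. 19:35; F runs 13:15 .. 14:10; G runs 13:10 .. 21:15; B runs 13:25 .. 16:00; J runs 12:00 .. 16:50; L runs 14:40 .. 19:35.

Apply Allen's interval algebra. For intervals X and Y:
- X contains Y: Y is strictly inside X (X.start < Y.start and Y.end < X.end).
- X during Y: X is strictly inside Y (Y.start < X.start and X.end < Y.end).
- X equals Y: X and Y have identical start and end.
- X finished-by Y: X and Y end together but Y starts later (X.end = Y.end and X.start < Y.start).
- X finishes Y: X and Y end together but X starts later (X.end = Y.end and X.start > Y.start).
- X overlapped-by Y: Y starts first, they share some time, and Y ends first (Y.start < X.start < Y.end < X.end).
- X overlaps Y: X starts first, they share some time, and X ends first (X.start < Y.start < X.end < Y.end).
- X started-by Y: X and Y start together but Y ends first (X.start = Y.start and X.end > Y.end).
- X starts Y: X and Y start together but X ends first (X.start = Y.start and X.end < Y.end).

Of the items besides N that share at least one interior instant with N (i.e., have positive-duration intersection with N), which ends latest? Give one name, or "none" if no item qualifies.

Target N = [12:45, 19:30].
B [13:25, 16:00] → during → candidate.
C [12:15, 19:35] → contains → candidate.
F [13:15, 14:10] → during → candidate.
G [13:10, 21:15] → overlapped-by → candidate.
H [15:15, 20:15] → overlapped-by → candidate.
J [12:00, 16:50] → overlaps → candidate.
L [14:40, 19:35] → overlapped-by → candidate.
U [12:50, 18:30] → during → candidate.
V [11:25, 12:20] → before → excluded.
W [13:15, 14:45] → during → candidate.
Among candidates, latest end is 21:15 → G.

G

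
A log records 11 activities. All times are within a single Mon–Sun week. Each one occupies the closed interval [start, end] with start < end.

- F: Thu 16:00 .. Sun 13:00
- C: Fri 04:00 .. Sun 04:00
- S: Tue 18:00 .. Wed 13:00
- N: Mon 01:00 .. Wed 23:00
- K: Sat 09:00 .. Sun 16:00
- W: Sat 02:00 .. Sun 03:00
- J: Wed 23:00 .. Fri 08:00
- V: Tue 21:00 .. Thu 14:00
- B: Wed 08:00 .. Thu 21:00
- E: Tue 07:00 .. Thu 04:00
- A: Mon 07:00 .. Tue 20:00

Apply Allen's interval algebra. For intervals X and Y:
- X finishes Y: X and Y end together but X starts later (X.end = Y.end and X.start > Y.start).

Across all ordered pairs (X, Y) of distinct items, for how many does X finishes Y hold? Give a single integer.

Checking all 110 ordered pairs for relation 'finishes'; matching pairs in alphabetical order:
No pair satisfies it.
Count: 0.

0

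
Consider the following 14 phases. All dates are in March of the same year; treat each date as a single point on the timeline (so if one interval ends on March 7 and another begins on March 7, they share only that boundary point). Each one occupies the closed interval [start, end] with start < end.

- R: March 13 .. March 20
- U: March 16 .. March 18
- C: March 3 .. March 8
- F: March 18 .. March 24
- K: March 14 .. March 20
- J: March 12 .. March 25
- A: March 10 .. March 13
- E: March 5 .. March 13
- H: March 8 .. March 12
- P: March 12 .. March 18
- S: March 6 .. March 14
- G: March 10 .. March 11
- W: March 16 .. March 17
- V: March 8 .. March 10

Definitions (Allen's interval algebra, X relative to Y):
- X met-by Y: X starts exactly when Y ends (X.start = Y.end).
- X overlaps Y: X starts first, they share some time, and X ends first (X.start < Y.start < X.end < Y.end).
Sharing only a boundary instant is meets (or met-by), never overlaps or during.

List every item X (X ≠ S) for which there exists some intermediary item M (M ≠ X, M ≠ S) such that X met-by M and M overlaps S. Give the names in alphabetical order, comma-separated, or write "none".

Target S = [March 6, March 14].
Intermediaries M with M overlaps S: C, E.
Via C — items with X met-by C: H, V.
Via E — items with X met-by E: R.
Union: H, R, V.

H, R, V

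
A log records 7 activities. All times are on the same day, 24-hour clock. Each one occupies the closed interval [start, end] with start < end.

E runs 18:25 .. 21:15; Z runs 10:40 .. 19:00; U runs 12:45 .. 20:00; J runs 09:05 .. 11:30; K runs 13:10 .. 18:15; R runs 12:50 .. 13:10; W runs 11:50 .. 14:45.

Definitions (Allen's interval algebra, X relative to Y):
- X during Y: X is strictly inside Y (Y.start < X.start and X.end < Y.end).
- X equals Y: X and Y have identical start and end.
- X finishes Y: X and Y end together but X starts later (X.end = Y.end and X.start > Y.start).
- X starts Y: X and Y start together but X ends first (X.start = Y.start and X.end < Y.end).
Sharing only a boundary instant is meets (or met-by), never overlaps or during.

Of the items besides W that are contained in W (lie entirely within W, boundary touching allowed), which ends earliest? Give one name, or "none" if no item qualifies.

R

Target W = [11:50, 14:45].
E [18:25, 21:15] → after → excluded.
J [09:05, 11:30] → before → excluded.
K [13:10, 18:15] → overlapped-by → excluded.
R [12:50, 13:10] → during → candidate.
U [12:45, 20:00] → overlapped-by → excluded.
Z [10:40, 19:00] → contains → excluded.
Among candidates, earliest end is 13:10 → R.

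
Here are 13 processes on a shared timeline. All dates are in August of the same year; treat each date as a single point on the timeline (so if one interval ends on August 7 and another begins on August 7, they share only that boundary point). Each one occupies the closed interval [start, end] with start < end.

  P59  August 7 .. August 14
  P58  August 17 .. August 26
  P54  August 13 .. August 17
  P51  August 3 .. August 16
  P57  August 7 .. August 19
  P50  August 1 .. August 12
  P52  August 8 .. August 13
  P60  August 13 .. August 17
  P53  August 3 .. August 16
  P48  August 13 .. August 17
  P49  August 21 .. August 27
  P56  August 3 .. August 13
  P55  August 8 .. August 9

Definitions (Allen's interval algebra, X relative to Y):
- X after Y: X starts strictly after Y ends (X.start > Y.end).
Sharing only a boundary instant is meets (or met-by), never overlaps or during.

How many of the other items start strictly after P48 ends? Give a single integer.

1

Target P48 = [August 13, August 17].
P49 [August 21, August 27] → after → counts.
P50 [August 1, August 12] → before → no.
P51 [August 3, August 16] → overlaps → no.
P52 [August 8, August 13] → meets → no.
P53 [August 3, August 16] → overlaps → no.
P54 [August 13, August 17] → equals → no.
P55 [August 8, August 9] → before → no.
P56 [August 3, August 13] → meets → no.
P57 [August 7, August 19] → contains → no.
P58 [August 17, August 26] → met-by → no.
P59 [August 7, August 14] → overlaps → no.
P60 [August 13, August 17] → equals → no.
Total: 1.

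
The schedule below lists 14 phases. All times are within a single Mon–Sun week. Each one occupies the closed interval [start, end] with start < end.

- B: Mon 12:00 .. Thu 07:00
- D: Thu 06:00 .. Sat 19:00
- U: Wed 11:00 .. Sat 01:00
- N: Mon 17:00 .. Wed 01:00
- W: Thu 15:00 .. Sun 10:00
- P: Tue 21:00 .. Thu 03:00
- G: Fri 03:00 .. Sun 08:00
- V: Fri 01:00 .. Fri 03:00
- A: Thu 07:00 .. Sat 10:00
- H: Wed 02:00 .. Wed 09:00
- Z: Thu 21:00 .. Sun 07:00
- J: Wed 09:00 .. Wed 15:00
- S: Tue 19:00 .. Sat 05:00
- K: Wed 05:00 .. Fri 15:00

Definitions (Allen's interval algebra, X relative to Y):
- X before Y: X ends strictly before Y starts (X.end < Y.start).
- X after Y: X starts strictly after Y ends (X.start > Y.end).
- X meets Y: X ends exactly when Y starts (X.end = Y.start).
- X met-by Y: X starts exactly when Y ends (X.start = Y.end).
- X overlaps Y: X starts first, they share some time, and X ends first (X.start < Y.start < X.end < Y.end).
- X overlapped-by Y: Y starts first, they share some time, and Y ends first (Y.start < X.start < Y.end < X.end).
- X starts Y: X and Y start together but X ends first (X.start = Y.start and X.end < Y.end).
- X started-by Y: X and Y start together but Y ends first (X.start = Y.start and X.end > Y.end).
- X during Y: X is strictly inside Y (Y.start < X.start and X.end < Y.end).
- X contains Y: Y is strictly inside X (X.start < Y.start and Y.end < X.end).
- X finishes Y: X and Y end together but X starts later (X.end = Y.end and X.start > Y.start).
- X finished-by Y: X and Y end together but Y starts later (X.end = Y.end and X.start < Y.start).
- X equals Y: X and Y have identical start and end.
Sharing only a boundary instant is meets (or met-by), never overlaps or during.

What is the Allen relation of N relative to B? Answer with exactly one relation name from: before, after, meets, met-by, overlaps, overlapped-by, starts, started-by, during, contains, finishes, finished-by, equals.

N = [Mon 17:00, Wed 01:00]; B = [Mon 12:00, Thu 07:00].
Compare endpoints: N.start > B.start, N.start < B.end, N.end > B.start, N.end < B.end.
That pattern is 'during'.

during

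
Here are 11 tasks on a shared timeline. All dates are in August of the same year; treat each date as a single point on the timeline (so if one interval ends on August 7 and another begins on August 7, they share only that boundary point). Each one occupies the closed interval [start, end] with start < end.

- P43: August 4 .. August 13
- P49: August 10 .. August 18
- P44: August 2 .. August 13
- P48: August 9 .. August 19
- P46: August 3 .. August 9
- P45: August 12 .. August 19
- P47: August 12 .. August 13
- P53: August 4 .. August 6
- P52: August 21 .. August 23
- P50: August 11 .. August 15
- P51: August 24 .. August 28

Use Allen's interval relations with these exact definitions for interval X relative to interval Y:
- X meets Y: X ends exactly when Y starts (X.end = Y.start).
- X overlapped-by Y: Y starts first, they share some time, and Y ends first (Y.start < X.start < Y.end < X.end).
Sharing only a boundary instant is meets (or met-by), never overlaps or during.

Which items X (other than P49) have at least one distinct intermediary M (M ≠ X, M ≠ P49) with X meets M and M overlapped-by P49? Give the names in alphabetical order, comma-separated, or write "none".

none

Target P49 = [August 10, August 18].
Intermediaries M with M overlapped-by P49: P45.
Via P45 — items with X meets P45: none.
Union: none.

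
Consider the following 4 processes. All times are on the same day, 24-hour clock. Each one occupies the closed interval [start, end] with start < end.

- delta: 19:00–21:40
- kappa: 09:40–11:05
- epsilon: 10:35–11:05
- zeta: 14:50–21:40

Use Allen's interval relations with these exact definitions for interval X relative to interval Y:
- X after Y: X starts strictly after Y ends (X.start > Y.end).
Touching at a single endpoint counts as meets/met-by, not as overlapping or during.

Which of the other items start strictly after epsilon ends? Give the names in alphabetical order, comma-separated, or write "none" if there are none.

Target epsilon = [10:35, 11:05].
delta [19:00, 21:40] → after → yes.
kappa [09:40, 11:05] → finished-by → no.
zeta [14:50, 21:40] → after → yes.
Result: delta, zeta.

delta, zeta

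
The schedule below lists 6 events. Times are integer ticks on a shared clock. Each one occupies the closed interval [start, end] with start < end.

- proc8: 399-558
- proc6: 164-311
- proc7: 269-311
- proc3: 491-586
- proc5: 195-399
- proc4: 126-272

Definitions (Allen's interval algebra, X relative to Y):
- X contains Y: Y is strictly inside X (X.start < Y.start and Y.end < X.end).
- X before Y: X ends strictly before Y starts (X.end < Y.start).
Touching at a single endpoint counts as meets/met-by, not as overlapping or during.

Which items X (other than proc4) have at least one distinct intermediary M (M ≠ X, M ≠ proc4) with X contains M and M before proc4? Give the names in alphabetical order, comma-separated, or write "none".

none

Target proc4 = [126, 272].
Intermediaries M with M before proc4: none.
Union: none.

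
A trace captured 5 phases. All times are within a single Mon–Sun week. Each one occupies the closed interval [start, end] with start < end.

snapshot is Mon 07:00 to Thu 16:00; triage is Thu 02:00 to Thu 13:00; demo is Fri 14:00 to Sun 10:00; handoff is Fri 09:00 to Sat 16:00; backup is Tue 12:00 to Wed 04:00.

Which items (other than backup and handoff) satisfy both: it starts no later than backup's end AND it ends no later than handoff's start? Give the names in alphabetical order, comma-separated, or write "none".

Conditions: its start is no later than backup's end (X.start <= Wed 04:00) AND its end is no later than handoff's start (X.end <= Fri 09:00).
demo: start Fri 14:00 <= Wed 04:00? ✗; end Sun 10:00 <= Fri 09:00? ✗ → no.
snapshot: start Mon 07:00 <= Wed 04:00? ✓; end Thu 16:00 <= Fri 09:00? ✓ → yes.
triage: start Thu 02:00 <= Wed 04:00? ✗; end Thu 13:00 <= Fri 09:00? ✓ → no.
Result: snapshot.

snapshot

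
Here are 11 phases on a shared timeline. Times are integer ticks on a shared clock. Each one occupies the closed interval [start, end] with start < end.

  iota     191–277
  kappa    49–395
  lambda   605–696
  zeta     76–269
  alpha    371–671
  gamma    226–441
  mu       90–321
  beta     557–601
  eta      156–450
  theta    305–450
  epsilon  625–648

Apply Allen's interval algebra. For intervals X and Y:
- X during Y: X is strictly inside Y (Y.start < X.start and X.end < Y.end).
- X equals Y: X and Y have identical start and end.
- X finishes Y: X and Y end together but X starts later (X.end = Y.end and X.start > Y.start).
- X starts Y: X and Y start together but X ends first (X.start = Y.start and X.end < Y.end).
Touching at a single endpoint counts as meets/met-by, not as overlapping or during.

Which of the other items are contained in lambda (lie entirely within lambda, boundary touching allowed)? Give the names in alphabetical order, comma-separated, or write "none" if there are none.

epsilon

Target lambda = [605, 696].
alpha [371, 671] → overlaps → no.
beta [557, 601] → before → no.
epsilon [625, 648] → during → yes.
eta [156, 450] → before → no.
gamma [226, 441] → before → no.
iota [191, 277] → before → no.
kappa [49, 395] → before → no.
mu [90, 321] → before → no.
theta [305, 450] → before → no.
zeta [76, 269] → before → no.
Result: epsilon.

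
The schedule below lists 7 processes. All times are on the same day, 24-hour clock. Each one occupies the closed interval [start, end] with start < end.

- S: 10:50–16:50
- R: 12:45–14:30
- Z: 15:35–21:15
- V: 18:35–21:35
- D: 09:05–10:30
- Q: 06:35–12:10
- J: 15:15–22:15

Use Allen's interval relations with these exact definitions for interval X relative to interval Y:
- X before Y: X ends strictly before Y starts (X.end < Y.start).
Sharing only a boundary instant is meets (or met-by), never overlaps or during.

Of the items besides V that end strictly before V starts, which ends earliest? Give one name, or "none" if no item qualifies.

Target V = [18:35, 21:35].
D [09:05, 10:30] → before → candidate.
J [15:15, 22:15] → contains → excluded.
Q [06:35, 12:10] → before → candidate.
R [12:45, 14:30] → before → candidate.
S [10:50, 16:50] → before → candidate.
Z [15:35, 21:15] → overlaps → excluded.
Among candidates, earliest end is 10:30 → D.

D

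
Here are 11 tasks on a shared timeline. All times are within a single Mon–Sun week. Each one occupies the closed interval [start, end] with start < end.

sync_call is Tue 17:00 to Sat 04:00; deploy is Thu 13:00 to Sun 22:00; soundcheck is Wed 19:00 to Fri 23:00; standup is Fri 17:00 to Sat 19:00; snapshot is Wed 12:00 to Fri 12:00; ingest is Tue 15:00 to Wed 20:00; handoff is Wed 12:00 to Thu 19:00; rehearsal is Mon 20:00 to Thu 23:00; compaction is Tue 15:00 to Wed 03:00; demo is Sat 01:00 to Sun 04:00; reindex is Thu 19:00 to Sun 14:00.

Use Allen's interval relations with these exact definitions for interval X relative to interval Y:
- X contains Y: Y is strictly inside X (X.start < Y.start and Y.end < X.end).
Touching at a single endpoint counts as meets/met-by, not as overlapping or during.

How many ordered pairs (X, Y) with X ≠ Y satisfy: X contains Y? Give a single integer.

11

Checking all 110 ordered pairs for relation 'contains'; matching pairs in alphabetical order:
(deploy, demo): deploy contains demo ✓
(deploy, reindex): deploy contains reindex ✓
(deploy, standup): deploy contains standup ✓
(rehearsal, compaction): rehearsal contains compaction ✓
(rehearsal, handoff): rehearsal contains handoff ✓
(rehearsal, ingest): rehearsal contains ingest ✓
(reindex, demo): reindex contains demo ✓
(reindex, standup): reindex contains standup ✓
(sync_call, handoff): sync_call contains handoff ✓
(sync_call, snapshot): sync_call contains snapshot ✓
(sync_call, soundcheck): sync_call contains soundcheck ✓
Count: 11.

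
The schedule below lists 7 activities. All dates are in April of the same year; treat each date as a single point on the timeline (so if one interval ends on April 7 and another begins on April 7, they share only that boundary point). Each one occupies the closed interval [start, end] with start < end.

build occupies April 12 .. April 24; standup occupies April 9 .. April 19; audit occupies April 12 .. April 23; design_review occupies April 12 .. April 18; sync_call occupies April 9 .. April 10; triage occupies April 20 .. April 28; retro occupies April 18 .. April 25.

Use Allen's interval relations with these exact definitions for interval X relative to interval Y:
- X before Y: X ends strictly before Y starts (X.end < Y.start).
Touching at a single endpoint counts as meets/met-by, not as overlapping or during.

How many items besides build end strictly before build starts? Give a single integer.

Target build = [April 12, April 24].
audit [April 12, April 23] → starts → no.
design_review [April 12, April 18] → starts → no.
retro [April 18, April 25] → overlapped-by → no.
standup [April 9, April 19] → overlaps → no.
sync_call [April 9, April 10] → before → counts.
triage [April 20, April 28] → overlapped-by → no.
Total: 1.

1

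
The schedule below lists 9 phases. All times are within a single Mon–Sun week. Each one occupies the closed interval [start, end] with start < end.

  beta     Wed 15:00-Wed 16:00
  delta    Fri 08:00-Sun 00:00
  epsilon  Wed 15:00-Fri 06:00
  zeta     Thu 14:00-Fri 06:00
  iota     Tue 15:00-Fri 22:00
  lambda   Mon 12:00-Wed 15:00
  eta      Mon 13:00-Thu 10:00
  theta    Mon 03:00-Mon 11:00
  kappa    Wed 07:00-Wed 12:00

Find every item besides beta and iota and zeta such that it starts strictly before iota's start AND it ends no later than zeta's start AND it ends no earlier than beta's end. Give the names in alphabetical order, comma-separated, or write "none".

eta

Conditions: its start is strictly before iota's start (X.start < Tue 15:00) AND its end is no later than zeta's start (X.end <= Thu 14:00) AND its end is no earlier than beta's end (X.end >= Wed 16:00).
delta: start Fri 08:00 < Tue 15:00? ✗; end Sun 00:00 <= Thu 14:00? ✗; end Sun 00:00 >= Wed 16:00? ✓ → no.
epsilon: start Wed 15:00 < Tue 15:00? ✗; end Fri 06:00 <= Thu 14:00? ✗; end Fri 06:00 >= Wed 16:00? ✓ → no.
eta: start Mon 13:00 < Tue 15:00? ✓; end Thu 10:00 <= Thu 14:00? ✓; end Thu 10:00 >= Wed 16:00? ✓ → yes.
kappa: start Wed 07:00 < Tue 15:00? ✗; end Wed 12:00 <= Thu 14:00? ✓; end Wed 12:00 >= Wed 16:00? ✗ → no.
lambda: start Mon 12:00 < Tue 15:00? ✓; end Wed 15:00 <= Thu 14:00? ✓; end Wed 15:00 >= Wed 16:00? ✗ → no.
theta: start Mon 03:00 < Tue 15:00? ✓; end Mon 11:00 <= Thu 14:00? ✓; end Mon 11:00 >= Wed 16:00? ✗ → no.
Result: eta.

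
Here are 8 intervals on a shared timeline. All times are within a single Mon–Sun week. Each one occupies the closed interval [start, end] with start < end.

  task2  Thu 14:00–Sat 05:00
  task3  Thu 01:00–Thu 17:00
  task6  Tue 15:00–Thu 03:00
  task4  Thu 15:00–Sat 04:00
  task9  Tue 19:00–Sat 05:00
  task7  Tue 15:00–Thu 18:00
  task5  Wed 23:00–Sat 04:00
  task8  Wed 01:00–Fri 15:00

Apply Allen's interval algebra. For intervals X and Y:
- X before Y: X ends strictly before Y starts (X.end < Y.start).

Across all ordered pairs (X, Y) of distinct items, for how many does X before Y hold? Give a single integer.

Checking all 56 ordered pairs for relation 'before'; matching pairs in alphabetical order:
(task6, task2): task6 before task2 ✓
(task6, task4): task6 before task4 ✓
Count: 2.

2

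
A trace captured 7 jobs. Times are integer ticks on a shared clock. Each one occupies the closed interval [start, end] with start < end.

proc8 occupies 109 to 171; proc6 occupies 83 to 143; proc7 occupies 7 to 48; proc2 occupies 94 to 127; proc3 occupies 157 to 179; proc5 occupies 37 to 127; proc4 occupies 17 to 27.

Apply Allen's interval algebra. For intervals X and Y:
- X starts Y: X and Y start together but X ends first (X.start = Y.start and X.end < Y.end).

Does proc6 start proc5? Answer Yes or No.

No

proc6 = [83, 143], proc5 = [37, 127].
Actual relation of proc6 to proc5: overlapped-by.
Asked whether 'starts' holds → No.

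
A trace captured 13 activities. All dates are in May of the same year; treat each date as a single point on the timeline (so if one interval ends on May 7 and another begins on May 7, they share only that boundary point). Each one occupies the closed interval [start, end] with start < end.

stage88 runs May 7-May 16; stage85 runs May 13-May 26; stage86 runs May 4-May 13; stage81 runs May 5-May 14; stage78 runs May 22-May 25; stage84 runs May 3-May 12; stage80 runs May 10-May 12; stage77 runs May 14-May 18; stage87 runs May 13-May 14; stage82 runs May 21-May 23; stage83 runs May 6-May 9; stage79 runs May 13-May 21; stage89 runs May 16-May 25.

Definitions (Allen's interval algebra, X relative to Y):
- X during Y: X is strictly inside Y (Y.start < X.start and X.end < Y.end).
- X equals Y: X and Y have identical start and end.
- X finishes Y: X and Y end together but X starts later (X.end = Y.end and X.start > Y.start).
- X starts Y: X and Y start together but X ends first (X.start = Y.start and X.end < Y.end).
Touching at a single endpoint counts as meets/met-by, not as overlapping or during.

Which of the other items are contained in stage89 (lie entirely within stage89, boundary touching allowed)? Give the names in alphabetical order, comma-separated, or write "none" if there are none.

Target stage89 = [May 16, May 25].
stage77 [May 14, May 18] → overlaps → no.
stage78 [May 22, May 25] → finishes → yes.
stage79 [May 13, May 21] → overlaps → no.
stage80 [May 10, May 12] → before → no.
stage81 [May 5, May 14] → before → no.
stage82 [May 21, May 23] → during → yes.
stage83 [May 6, May 9] → before → no.
stage84 [May 3, May 12] → before → no.
stage85 [May 13, May 26] → contains → no.
stage86 [May 4, May 13] → before → no.
stage87 [May 13, May 14] → before → no.
stage88 [May 7, May 16] → meets → no.
Result: stage78, stage82.

stage78, stage82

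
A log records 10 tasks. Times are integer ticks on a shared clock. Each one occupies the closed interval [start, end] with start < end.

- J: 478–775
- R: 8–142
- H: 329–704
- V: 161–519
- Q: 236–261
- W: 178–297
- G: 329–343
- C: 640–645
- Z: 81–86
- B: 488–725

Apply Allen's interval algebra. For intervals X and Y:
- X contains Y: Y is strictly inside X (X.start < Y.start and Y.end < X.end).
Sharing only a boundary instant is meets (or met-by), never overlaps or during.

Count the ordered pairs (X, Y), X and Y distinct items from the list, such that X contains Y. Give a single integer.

Checking all 90 ordered pairs for relation 'contains'; matching pairs in alphabetical order:
(B, C): B contains C ✓
(H, C): H contains C ✓
(J, B): J contains B ✓
(J, C): J contains C ✓
(R, Z): R contains Z ✓
(V, G): V contains G ✓
(V, Q): V contains Q ✓
(V, W): V contains W ✓
(W, Q): W contains Q ✓
Count: 9.

9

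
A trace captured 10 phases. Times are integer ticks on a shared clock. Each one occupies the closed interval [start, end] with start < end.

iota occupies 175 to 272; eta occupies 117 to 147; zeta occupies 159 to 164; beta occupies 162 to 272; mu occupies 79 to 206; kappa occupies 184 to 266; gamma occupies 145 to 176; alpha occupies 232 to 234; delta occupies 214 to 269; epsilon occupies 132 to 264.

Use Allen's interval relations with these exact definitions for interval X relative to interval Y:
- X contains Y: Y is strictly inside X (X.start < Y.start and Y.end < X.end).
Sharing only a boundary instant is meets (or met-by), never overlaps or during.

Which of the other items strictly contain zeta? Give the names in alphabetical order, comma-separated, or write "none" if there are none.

epsilon, gamma, mu

Target zeta = [159, 164].
alpha [232, 234] → after → no.
beta [162, 272] → overlapped-by → no.
delta [214, 269] → after → no.
epsilon [132, 264] → contains → yes.
eta [117, 147] → before → no.
gamma [145, 176] → contains → yes.
iota [175, 272] → after → no.
kappa [184, 266] → after → no.
mu [79, 206] → contains → yes.
Result: epsilon, gamma, mu.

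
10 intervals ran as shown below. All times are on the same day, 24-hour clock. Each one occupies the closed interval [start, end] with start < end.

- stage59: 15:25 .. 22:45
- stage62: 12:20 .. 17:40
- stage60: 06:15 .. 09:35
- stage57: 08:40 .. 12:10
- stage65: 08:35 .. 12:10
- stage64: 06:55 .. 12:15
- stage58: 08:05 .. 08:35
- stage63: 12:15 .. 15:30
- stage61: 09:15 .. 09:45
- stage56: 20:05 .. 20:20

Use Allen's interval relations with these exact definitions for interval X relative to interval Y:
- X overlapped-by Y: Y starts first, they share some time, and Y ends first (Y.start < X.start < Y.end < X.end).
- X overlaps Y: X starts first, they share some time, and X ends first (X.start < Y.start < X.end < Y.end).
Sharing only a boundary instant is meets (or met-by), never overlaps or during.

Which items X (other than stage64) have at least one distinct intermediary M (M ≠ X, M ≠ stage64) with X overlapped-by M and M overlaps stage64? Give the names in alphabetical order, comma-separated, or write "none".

Target stage64 = [06:55, 12:15].
Intermediaries M with M overlaps stage64: stage60.
Via stage60 — items with X overlapped-by stage60: stage57, stage61, stage65.
Union: stage57, stage61, stage65.

stage57, stage61, stage65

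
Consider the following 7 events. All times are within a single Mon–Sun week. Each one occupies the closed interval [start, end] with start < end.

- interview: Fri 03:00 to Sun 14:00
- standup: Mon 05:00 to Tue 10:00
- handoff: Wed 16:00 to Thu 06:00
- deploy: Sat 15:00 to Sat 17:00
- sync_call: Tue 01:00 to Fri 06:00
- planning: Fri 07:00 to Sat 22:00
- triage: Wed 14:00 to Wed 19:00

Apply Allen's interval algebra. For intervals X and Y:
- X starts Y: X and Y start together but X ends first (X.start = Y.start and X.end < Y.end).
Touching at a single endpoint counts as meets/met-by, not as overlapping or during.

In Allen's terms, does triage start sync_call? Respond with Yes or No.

No

triage = [Wed 14:00, Wed 19:00], sync_call = [Tue 01:00, Fri 06:00].
Actual relation of triage to sync_call: during.
Asked whether 'starts' holds → No.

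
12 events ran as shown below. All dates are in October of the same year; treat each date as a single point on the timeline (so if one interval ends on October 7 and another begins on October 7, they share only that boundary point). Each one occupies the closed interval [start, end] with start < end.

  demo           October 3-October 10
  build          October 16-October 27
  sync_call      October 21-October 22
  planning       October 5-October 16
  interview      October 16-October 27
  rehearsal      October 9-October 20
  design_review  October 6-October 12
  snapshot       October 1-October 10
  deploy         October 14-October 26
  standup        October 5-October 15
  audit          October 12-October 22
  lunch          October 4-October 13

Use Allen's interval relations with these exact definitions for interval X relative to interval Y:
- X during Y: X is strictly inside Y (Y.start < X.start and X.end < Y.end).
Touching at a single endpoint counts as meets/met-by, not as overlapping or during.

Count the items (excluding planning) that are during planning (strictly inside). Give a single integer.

1

Target planning = [October 5, October 16].
audit [October 12, October 22] → overlapped-by → no.
build [October 16, October 27] → met-by → no.
demo [October 3, October 10] → overlaps → no.
deploy [October 14, October 26] → overlapped-by → no.
design_review [October 6, October 12] → during → counts.
interview [October 16, October 27] → met-by → no.
lunch [October 4, October 13] → overlaps → no.
rehearsal [October 9, October 20] → overlapped-by → no.
snapshot [October 1, October 10] → overlaps → no.
standup [October 5, October 15] → starts → no.
sync_call [October 21, October 22] → after → no.
Total: 1.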